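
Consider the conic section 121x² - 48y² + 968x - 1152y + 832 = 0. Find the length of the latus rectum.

96/11

Rearranging, 121(x² + 8x) -48(y² + 24y) = -832.
Complete the square: 121(x + 4)² -48(y + 12)² = -832 + 1936 - 6912 = -5808
Divide through by -5808 to get (y + 12)²/121 - (x + 4)²/48 = 1.
Hyperbola, center (-4, -12), transverse axis vertical; a² = 121, b² = 48.
Latus rectum length = 2b²/a = 2·48/11 = 96/11.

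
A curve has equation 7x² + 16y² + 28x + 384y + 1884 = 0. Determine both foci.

7(x² + 4x) + 16(y² + 24y) = -1884
Complete the square in x and y: 7(x + 2)² + 16(y + 12)² = -1884 + 28 + 2304 = 448
Dividing both sides by 448: (x + 2)²/64 + (y + 12)²/28 = 1
Ellipse, center (-2, -12), major axis horizontal; a² = 64, b² = 28.
c² = a² - b² = 64 - 28 = 36, so c = 6.
Foci lie on the horizontal axis through the center: (h ± c, k).

(-8, -12) and (4, -12)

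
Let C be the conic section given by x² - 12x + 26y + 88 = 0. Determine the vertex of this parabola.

Only x is squared. Complete the square in x: (x - 6)² = -26(y + 2).
Vertex (6, -2); 4p = -26 so p = -13/2. Opens down.

(6, -2)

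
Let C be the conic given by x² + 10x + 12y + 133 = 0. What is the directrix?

Only x is squared. Complete the square in x: (x + 5)² = -12(y + 9).
Vertex (-5, -9); 4p = -12 so p = -3. Opens down.
Directrix is the horizontal line y = k − p = -9 − (-3) = -6.

y = -6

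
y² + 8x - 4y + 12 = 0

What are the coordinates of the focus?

(-3, 2)

Only y is squared. Complete the square in y: (y - 2)² = -8(x + 1).
Vertex (-1, 2); 4p = -8 so p = -2. Opens left.
Focus is p units from the vertex along the axis: (h + p, k).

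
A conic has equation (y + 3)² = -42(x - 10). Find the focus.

(-1/2, -3)

Vertex (10, -3); 4p = -42 so p = -21/2. Opens left.
Focus is p units from the vertex along the axis: (h + p, k).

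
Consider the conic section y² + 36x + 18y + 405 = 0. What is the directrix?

x = 0

Only y is squared. Complete the square in y: (y + 9)² = -36(x + 9).
Vertex (-9, -9); 4p = -36 so p = -9. Opens left.
Directrix is the vertical line x = h − p = -9 − (-9) = 0.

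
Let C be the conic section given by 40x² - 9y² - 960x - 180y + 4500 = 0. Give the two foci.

40(x² - 24x) -9(y² + 20y) = -4500
Complete the square: 40(x - 12)² -9(y + 10)² = -4500 + 5760 - 900 = 360
Divide through by 360 to get (x - 12)²/9 - (y + 10)²/40 = 1.
Hyperbola, center (12, -10), transverse axis horizontal; a² = 9, b² = 40.
c² = a² + b² = 9 + 40 = 49, so c = 7.
Foci lie on the horizontal axis through the center: (h ± c, k).

(5, -10) and (19, -10)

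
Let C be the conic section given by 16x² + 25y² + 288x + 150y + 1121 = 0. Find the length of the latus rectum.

32/5

Group: 16(x² + 18x) + 25(y² + 6y) = -1121
Complete the square in x and y: 16(x + 9)² + 25(y + 3)² = -1121 + 1296 + 225 = 400
Divide by 400: (x + 9)²/25 + (y + 3)²/16 = 1
Ellipse, center (-9, -3), major axis horizontal; a² = 25, b² = 16.
Latus rectum length = 2b²/a = 2·16/5 = 32/5.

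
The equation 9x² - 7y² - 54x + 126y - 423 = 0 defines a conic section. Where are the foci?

(3, 5) and (3, 13)

Group the x- and y-terms: 9(x² - 6x) -7(y² - 18y) = 423
Completing the square gives 9(x - 3)² -7(y - 9)² = 423 + 81 - 567 = -63.
Divide by -63: (y - 9)²/9 - (x - 3)²/7 = 1
Hyperbola, center (3, 9), transverse axis vertical; a² = 9, b² = 7.
c² = a² + b² = 9 + 7 = 16, so c = 4.
Foci lie on the vertical axis through the center: (h, k ± c).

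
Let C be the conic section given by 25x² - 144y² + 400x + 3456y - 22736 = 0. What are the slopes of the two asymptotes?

Collect terms: 25(x² + 16x) -144(y² - 24y) = 22736
Complete the square: 25(x + 8)² -144(y - 12)² = 22736 + 1600 - 20736 = 3600
Divide through by 3600 to get (x + 8)²/144 - (y - 12)²/25 = 1.
Hyperbola, center (-8, 12), transverse axis horizontal; a² = 144, b² = 25.
For a horizontal hyperbola the asymptotes have slope ±b/a.
Here that is ±5/12.

5/12 and -5/12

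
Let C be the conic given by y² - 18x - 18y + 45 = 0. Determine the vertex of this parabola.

(-2, 9)

Only y is squared. Complete the square in y: (y - 9)² = 18(x + 2).
Vertex (-2, 9); 4p = 18 so p = 9/2. Opens right.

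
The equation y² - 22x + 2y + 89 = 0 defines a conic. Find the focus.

Only y is squared. Complete the square in y: (y + 1)² = 22(x - 4).
Vertex (4, -1); 4p = 22 so p = 11/2. Opens right.
Focus is p units from the vertex along the axis: (h + p, k).

(19/2, -1)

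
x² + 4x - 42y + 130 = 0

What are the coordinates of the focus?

Only x is squared. Complete the square in x: (x + 2)² = 42(y - 3).
Vertex (-2, 3); 4p = 42 so p = 21/2. Opens up.
Focus is p units from the vertex along the axis: (h, k + p).

(-2, 27/2)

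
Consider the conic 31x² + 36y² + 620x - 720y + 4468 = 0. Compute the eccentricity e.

e = √5/6

Group: 31(x² + 20x) + 36(y² - 20y) = -4468
Complete the square in x and y: 31(x + 10)² + 36(y - 10)² = -4468 + 3100 + 3600 = 2232
Divide by 2232: (x + 10)²/72 + (y - 10)²/62 = 1
Ellipse, center (-10, 10), major axis horizontal; a² = 72, b² = 62.
c² = a² - b² = 10, so c = √10.
e = c/a = √10/6√2 = √5/6.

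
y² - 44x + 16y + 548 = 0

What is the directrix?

Only y is squared. Complete the square in y: (y + 8)² = 44(x - 11).
Vertex (11, -8); 4p = 44 so p = 11. Opens right.
Directrix is the vertical line x = h − p = 11 − (11) = 0.

x = 0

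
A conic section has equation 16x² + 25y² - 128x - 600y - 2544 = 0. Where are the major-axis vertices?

(-16, 12) and (24, 12)

Collect terms: 16(x² - 8x) + 25(y² - 24y) = 2544
16(x - 4)² + 25(y - 12)² = 2544 + 256 + 3600 = 6400
Divide by 6400: (x - 4)²/400 + (y - 12)²/256 = 1
Ellipse, center (4, 12), major axis horizontal; a² = 400, b² = 256.
a = 20. Vertices at (h ± a, k).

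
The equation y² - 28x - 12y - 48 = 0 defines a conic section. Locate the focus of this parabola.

(4, 6)

Only y is squared. Complete the square in y: (y - 6)² = 28(x + 3).
Vertex (-3, 6); 4p = 28 so p = 7. Opens right.
Focus is p units from the vertex along the axis: (h + p, k).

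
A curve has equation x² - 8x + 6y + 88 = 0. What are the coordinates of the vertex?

(4, -12)

Only x is squared. Complete the square in x: (x - 4)² = -6(y + 12).
Vertex (4, -12); 4p = -6 so p = -3/2. Opens down.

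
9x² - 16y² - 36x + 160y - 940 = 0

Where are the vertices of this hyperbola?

(-6, 5) and (10, 5)

Collect terms: 9(x² - 4x) -16(y² - 10y) = 940
9(x - 2)² -16(y - 5)² = 940 + 36 - 400 = 576
Divide by 576: (x - 2)²/64 - (y - 5)²/36 = 1
Hyperbola, center (2, 5), transverse axis horizontal; a² = 64, b² = 36.
a = 8. Vertices at (h ± a, k).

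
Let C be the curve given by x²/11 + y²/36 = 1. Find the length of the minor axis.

Center (0, 0). The larger denominator 36 sits under the y-term, so the major axis is vertical; a² = 36, b² = 11.
b² = 11 so b = √11; the minor axis has length 2b = 2√11.

2√11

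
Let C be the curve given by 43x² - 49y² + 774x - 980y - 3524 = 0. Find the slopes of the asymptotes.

√43/7 and -√43/7

Group: 43(x² + 18x) -49(y² + 20y) = 3524
Complete the square: 43(x + 9)² -49(y + 10)² = 3524 + 3483 - 4900 = 2107
Divide by 2107: (x + 9)²/49 - (y + 10)²/43 = 1
Hyperbola, center (-9, -10), transverse axis horizontal; a² = 49, b² = 43.
For a horizontal hyperbola the asymptotes have slope ±b/a.
Here that is ±√43/7.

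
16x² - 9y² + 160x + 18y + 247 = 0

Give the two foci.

Group the x- and y-terms: 16(x² + 10x) -9(y² - 2y) = -247
16(x + 5)² -9(y - 1)² = -247 + 400 - 9 = 144
Dividing both sides by 144: (x + 5)²/9 - (y - 1)²/16 = 1
Hyperbola, center (-5, 1), transverse axis horizontal; a² = 9, b² = 16.
c² = a² + b² = 9 + 16 = 25, so c = 5.
Foci lie on the horizontal axis through the center: (h ± c, k).

(-10, 1) and (0, 1)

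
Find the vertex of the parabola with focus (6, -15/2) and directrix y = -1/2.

The vertex is the midpoint between the focus and the directrix along the axis of symmetry.
Axis is vertical (directrix is horizontal). Vertex y-coordinate = (-15/2 + (-1/2))/2 = -4; x-coordinate = 6.

(6, -4)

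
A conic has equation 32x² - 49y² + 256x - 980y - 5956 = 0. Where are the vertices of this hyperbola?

Collect terms: 32(x² + 8x) -49(y² + 20y) = 5956
Completing the square gives 32(x + 4)² -49(y + 10)² = 5956 + 512 - 4900 = 1568.
Dividing both sides by 1568: (x + 4)²/49 - (y + 10)²/32 = 1
Hyperbola, center (-4, -10), transverse axis horizontal; a² = 49, b² = 32.
a = 7. Vertices at (h ± a, k).

(-11, -10) and (3, -10)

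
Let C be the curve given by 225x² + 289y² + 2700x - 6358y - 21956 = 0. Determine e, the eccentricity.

e = 8/17

225(x² + 12x) + 289(y² - 22y) = 21956
Completing the square gives 225(x + 6)² + 289(y - 11)² = 21956 + 8100 + 34969 = 65025.
Divide by 65025: (x + 6)²/289 + (y - 11)²/225 = 1
Ellipse, center (-6, 11), major axis horizontal; a² = 289, b² = 225.
c² = a² - b² = 64, so c = 8.
e = c/a = 8/17.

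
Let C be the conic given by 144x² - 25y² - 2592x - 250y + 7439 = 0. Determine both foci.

Group: 144(x² - 18x) -25(y² + 10y) = -7439
Completing the square gives 144(x - 9)² -25(y + 5)² = -7439 + 11664 - 625 = 3600.
Divide through by 3600 to get (x - 9)²/25 - (y + 5)²/144 = 1.
Hyperbola, center (9, -5), transverse axis horizontal; a² = 25, b² = 144.
c² = a² + b² = 25 + 144 = 169, so c = 13.
Foci lie on the horizontal axis through the center: (h ± c, k).

(-4, -5) and (22, -5)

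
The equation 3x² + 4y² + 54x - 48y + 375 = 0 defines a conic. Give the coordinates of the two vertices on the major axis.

3(x² + 18x) + 4(y² - 12y) = -375
Completing the square gives 3(x + 9)² + 4(y - 6)² = -375 + 243 + 144 = 12.
Divide through by 12 to get (x + 9)²/4 + (y - 6)²/3 = 1.
Ellipse, center (-9, 6), major axis horizontal; a² = 4, b² = 3.
a = 2. Vertices at (h ± a, k).

(-11, 6) and (-7, 6)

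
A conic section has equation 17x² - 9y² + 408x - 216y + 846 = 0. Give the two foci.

Group the x- and y-terms: 17(x² + 24x) -9(y² + 24y) = -846
17(x + 12)² -9(y + 12)² = -846 + 2448 - 1296 = 306
Divide through by 306 to get (x + 12)²/18 - (y + 12)²/34 = 1.
Hyperbola, center (-12, -12), transverse axis horizontal; a² = 18, b² = 34.
c² = a² + b² = 18 + 34 = 52, so c = 2√13.
Foci lie on the horizontal axis through the center: (h ± c, k).

(-12 - 2√13, -12) and (-12 + 2√13, -12)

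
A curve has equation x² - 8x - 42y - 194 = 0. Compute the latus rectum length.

Only x is squared. Complete the square in x: (x - 4)² = 42(y + 5).
Vertex (4, -5); 4p = 42 so p = 21/2. Opens up.
Latus rectum length = |4p| = 42.

42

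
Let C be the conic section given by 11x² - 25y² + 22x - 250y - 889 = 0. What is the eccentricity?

Group the x- and y-terms: 11(x² + 2x) -25(y² + 10y) = 889
Complete the square: 11(x + 1)² -25(y + 5)² = 889 + 11 - 625 = 275
Divide by 275: (x + 1)²/25 - (y + 5)²/11 = 1
Hyperbola, center (-1, -5), transverse axis horizontal; a² = 25, b² = 11.
c² = a² + b² = 36, so c = 6.
e = c/a = 6/5.

e = 6/5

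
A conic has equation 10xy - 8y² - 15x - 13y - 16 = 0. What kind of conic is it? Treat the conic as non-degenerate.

A = 0, B = 10, C = -8.
Discriminant B² − 4AC = 10² − 4·0·(-8) = 100.
B² − 4AC > 0 ⇒ hyperbola.

hyperbola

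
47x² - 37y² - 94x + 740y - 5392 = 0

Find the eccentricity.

e = 2√777/37

Group: 47(x² - 2x) -37(y² - 20y) = 5392
Complete the square: 47(x - 1)² -37(y - 10)² = 5392 + 47 - 3700 = 1739
Divide by 1739: (x - 1)²/37 - (y - 10)²/47 = 1
Hyperbola, center (1, 10), transverse axis horizontal; a² = 37, b² = 47.
c² = a² + b² = 84, so c = 2√21.
e = c/a = 2√21/√37 = 2√777/37.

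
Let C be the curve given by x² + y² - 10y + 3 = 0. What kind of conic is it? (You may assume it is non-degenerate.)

No xy term. Coefficients of x² and y² are A = 1, C = 1.
A = C (same sign) ⇒ circle.

circle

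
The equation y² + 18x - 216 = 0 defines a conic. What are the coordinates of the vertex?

(12, 0)

Only y is squared. Complete the square in y: y² = -18(x - 12).
Vertex (12, 0); 4p = -18 so p = -9/2. Opens left.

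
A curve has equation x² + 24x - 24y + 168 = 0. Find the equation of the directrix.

Only x is squared. Complete the square in x: (x + 12)² = 24(y - 1).
Vertex (-12, 1); 4p = 24 so p = 6. Opens up.
Directrix is the horizontal line y = k − p = 1 − (6) = -5.

y = -5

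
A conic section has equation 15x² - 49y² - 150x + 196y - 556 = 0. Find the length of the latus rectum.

30/7

15(x² - 10x) -49(y² - 4y) = 556
Complete the square in x and y: 15(x - 5)² -49(y - 2)² = 556 + 375 - 196 = 735
Dividing both sides by 735: (x - 5)²/49 - (y - 2)²/15 = 1
Hyperbola, center (5, 2), transverse axis horizontal; a² = 49, b² = 15.
Latus rectum length = 2b²/a = 2·15/7 = 30/7.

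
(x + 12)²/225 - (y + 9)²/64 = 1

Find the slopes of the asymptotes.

8/15 and -8/15

Center (-12, -9). The positive term is the x-term, so the transverse axis is horizontal; a² = 225, b² = 64.
For a horizontal hyperbola the asymptotes have slope ±b/a.
Here that is ±8/15.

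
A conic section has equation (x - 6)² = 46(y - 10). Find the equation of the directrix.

y = -3/2

Vertex (6, 10); 4p = 46 so p = 23/2. Opens up.
Directrix is the horizontal line y = k − p = 10 − (23/2) = -3/2.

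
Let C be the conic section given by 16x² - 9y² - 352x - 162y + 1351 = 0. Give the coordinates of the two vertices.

16(x² - 22x) -9(y² + 18y) = -1351
Completing the square gives 16(x - 11)² -9(y + 9)² = -1351 + 1936 - 729 = -144.
Divide through by -144 to get (y + 9)²/16 - (x - 11)²/9 = 1.
Hyperbola, center (11, -9), transverse axis vertical; a² = 16, b² = 9.
a = 4. Vertices at (h, k ± a).

(11, -13) and (11, -5)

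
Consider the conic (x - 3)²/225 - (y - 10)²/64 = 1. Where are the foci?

Center (3, 10). The positive term is the x-term, so the transverse axis is horizontal; a² = 225, b² = 64.
c² = a² + b² = 225 + 64 = 289, so c = 17.
Foci lie on the horizontal axis through the center: (h ± c, k).

(-14, 10) and (20, 10)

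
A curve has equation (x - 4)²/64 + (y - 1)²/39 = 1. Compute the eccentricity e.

e = 5/8

Center (4, 1). The larger denominator 64 sits under the x-term, so the major axis is horizontal; a² = 64, b² = 39.
c² = a² - b² = 25, so c = 5.
e = c/a = 5/8.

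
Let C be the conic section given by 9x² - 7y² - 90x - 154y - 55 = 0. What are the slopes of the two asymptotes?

Rearranging, 9(x² - 10x) -7(y² + 22y) = 55.
9(x - 5)² -7(y + 11)² = 55 + 225 - 847 = -567
Dividing both sides by -567: (y + 11)²/81 - (x - 5)²/63 = 1
Hyperbola, center (5, -11), transverse axis vertical; a² = 81, b² = 63.
For a vertical hyperbola the asymptotes have slope ±a/b.
Here that is ±9/3√7 = ±3√7/7.

3√7/7 and -3√7/7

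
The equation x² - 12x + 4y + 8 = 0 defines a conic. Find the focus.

(6, 6)

Only x is squared. Complete the square in x: (x - 6)² = -4(y - 7).
Vertex (6, 7); 4p = -4 so p = -1. Opens down.
Focus is p units from the vertex along the axis: (h, k + p).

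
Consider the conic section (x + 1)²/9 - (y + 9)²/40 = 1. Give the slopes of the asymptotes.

Center (-1, -9). The positive term is the x-term, so the transverse axis is horizontal; a² = 9, b² = 40.
For a horizontal hyperbola the asymptotes have slope ±b/a.
Here that is ±2√10/3.

2√10/3 and -2√10/3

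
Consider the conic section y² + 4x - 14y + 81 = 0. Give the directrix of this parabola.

x = -7

Only y is squared. Complete the square in y: (y - 7)² = -4(x + 8).
Vertex (-8, 7); 4p = -4 so p = -1. Opens left.
Directrix is the vertical line x = h − p = -8 − (-1) = -7.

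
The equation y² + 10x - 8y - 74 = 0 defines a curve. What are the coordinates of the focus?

Only y is squared. Complete the square in y: (y - 4)² = -10(x - 9).
Vertex (9, 4); 4p = -10 so p = -5/2. Opens left.
Focus is p units from the vertex along the axis: (h + p, k).

(13/2, 4)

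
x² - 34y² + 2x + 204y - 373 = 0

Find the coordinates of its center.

Rearranging, (x² + 2x) -34(y² - 6y) = 373.
Complete the square: (x + 1)² -34(y - 3)² = 373 + 1 - 306 = 68
Dividing both sides by 68: (x + 1)²/68 - (y - 3)²/2 = 1
Hyperbola with center (-1, 3).

(-1, 3)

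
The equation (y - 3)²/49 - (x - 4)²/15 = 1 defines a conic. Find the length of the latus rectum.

30/7

Center (4, 3). The positive term is the y-term, so the transverse axis is vertical; a² = 49, b² = 15.
Latus rectum length = 2b²/a = 2·15/7 = 30/7.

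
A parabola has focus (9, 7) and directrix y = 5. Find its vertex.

The vertex is the midpoint between the focus and the directrix along the axis of symmetry.
Axis is vertical (directrix is horizontal). Vertex y-coordinate = (7 + 5)/2 = 6; x-coordinate = 9.

(9, 6)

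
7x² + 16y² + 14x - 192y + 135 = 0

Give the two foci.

7(x² + 2x) + 16(y² - 12y) = -135
Complete the square: 7(x + 1)² + 16(y - 6)² = -135 + 7 + 576 = 448
Divide through by 448 to get (x + 1)²/64 + (y - 6)²/28 = 1.
Ellipse, center (-1, 6), major axis horizontal; a² = 64, b² = 28.
c² = a² - b² = 64 - 28 = 36, so c = 6.
Foci lie on the horizontal axis through the center: (h ± c, k).

(-7, 6) and (5, 6)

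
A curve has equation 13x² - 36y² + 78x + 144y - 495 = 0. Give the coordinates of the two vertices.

(-9, 2) and (3, 2)

13(x² + 6x) -36(y² - 4y) = 495
Complete the square: 13(x + 3)² -36(y - 2)² = 495 + 117 - 144 = 468
Dividing both sides by 468: (x + 3)²/36 - (y - 2)²/13 = 1
Hyperbola, center (-3, 2), transverse axis horizontal; a² = 36, b² = 13.
a = 6. Vertices at (h ± a, k).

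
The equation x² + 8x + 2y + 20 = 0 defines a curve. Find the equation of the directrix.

Only x is squared. Complete the square in x: (x + 4)² = -2(y + 2).
Vertex (-4, -2); 4p = -2 so p = -1/2. Opens down.
Directrix is the horizontal line y = k − p = -2 − (-1/2) = -3/2.

y = -3/2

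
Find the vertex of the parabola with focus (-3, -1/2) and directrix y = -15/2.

The vertex is the midpoint between the focus and the directrix along the axis of symmetry.
Axis is vertical (directrix is horizontal). Vertex y-coordinate = (-1/2 + (-15/2))/2 = -4; x-coordinate = -3.

(-3, -4)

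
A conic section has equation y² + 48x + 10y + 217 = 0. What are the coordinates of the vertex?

Only y is squared. Complete the square in y: (y + 5)² = -48(x + 4).
Vertex (-4, -5); 4p = -48 so p = -12. Opens left.

(-4, -5)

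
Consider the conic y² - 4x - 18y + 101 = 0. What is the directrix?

x = 4

Only y is squared. Complete the square in y: (y - 9)² = 4(x - 5).
Vertex (5, 9); 4p = 4 so p = 1. Opens right.
Directrix is the vertical line x = h − p = 5 − (1) = 4.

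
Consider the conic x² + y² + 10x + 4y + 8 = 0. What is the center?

Group: (x² + 10x) + (y² + 4y) = -8
Complete the square: (x + 5)² + (y + 2)² = -8 + 25 + 4 = 21
So (x + 5)² + (y + 2)² = 21.
Circle centered at (-5, -2) with r² = 21.

(-5, -2)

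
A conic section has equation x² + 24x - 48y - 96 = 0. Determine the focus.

(-12, 7)

Only x is squared. Complete the square in x: (x + 12)² = 48(y + 5).
Vertex (-12, -5); 4p = 48 so p = 12. Opens up.
Focus is p units from the vertex along the axis: (h, k + p).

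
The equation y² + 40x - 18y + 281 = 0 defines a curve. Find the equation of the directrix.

Only y is squared. Complete the square in y: (y - 9)² = -40(x + 5).
Vertex (-5, 9); 4p = -40 so p = -10. Opens left.
Directrix is the vertical line x = h − p = -5 − (-10) = 5.

x = 5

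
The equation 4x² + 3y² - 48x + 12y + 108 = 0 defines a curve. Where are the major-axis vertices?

Collect terms: 4(x² - 12x) + 3(y² + 4y) = -108
Complete the square in x and y: 4(x - 6)² + 3(y + 2)² = -108 + 144 + 12 = 48
Dividing both sides by 48: (x - 6)²/12 + (y + 2)²/16 = 1
Ellipse, center (6, -2), major axis vertical; a² = 16, b² = 12.
a = 4. Vertices at (h, k ± a).

(6, -6) and (6, 2)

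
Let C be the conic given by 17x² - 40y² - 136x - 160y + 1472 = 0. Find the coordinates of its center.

(4, -2)

17(x² - 8x) -40(y² + 4y) = -1472
Complete the square in x and y: 17(x - 4)² -40(y + 2)² = -1472 + 272 - 160 = -1360
Divide by -1360: (y + 2)²/34 - (x - 4)²/80 = 1
Hyperbola with center (4, -2).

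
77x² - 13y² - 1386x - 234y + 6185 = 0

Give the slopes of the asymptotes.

Rearranging, 77(x² - 18x) -13(y² + 18y) = -6185.
Complete the square: 77(x - 9)² -13(y + 9)² = -6185 + 6237 - 1053 = -1001
Divide by -1001: (y + 9)²/77 - (x - 9)²/13 = 1
Hyperbola, center (9, -9), transverse axis vertical; a² = 77, b² = 13.
For a vertical hyperbola the asymptotes have slope ±a/b.
Here that is ±√77/√13 = ±√1001/13.

√1001/13 and -√1001/13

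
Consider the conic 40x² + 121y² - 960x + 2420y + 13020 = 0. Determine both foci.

(3, -10) and (21, -10)

40(x² - 24x) + 121(y² + 20y) = -13020
40(x - 12)² + 121(y + 10)² = -13020 + 5760 + 12100 = 4840
Dividing both sides by 4840: (x - 12)²/121 + (y + 10)²/40 = 1
Ellipse, center (12, -10), major axis horizontal; a² = 121, b² = 40.
c² = a² - b² = 121 - 40 = 81, so c = 9.
Foci lie on the horizontal axis through the center: (h ± c, k).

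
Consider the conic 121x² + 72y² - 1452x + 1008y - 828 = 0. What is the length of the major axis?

121(x² - 12x) + 72(y² + 14y) = 828
Complete the square: 121(x - 6)² + 72(y + 7)² = 828 + 4356 + 3528 = 8712
Dividing both sides by 8712: (x - 6)²/72 + (y + 7)²/121 = 1
Ellipse, center (6, -7), major axis vertical; a² = 121, b² = 72.
a² = 121 so a = 11; the major axis has length 2a = 22.

22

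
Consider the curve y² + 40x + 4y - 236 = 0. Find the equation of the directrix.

x = 16

Only y is squared. Complete the square in y: (y + 2)² = -40(x - 6).
Vertex (6, -2); 4p = -40 so p = -10. Opens left.
Directrix is the vertical line x = h − p = 6 − (-10) = 16.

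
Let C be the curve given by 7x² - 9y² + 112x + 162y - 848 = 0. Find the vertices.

Collect terms: 7(x² + 16x) -9(y² - 18y) = 848
Complete the square in x and y: 7(x + 8)² -9(y - 9)² = 848 + 448 - 729 = 567
Dividing both sides by 567: (x + 8)²/81 - (y - 9)²/63 = 1
Hyperbola, center (-8, 9), transverse axis horizontal; a² = 81, b² = 63.
a = 9. Vertices at (h ± a, k).

(-17, 9) and (1, 9)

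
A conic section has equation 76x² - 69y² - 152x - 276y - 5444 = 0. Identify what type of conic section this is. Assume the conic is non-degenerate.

No xy term. Coefficients of x² and y² are A = 76, C = -69.
A and C have opposite signs ⇒ hyperbola.

hyperbola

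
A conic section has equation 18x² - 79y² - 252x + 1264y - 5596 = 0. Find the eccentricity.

Group the x- and y-terms: 18(x² - 14x) -79(y² - 16y) = 5596
Completing the square gives 18(x - 7)² -79(y - 8)² = 5596 + 882 - 5056 = 1422.
Divide by 1422: (x - 7)²/79 - (y - 8)²/18 = 1
Hyperbola, center (7, 8), transverse axis horizontal; a² = 79, b² = 18.
c² = a² + b² = 97, so c = √97.
e = c/a = √97/√79 = √7663/79.

e = √7663/79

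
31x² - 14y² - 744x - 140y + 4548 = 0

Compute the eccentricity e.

31(x² - 24x) -14(y² + 10y) = -4548
31(x - 12)² -14(y + 5)² = -4548 + 4464 - 350 = -434
Divide through by -434 to get (y + 5)²/31 - (x - 12)²/14 = 1.
Hyperbola, center (12, -5), transverse axis vertical; a² = 31, b² = 14.
c² = a² + b² = 45, so c = 3√5.
e = c/a = 3√5/√31 = 3√155/31.

e = 3√155/31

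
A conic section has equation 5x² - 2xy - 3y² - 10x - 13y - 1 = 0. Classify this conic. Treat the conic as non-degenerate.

hyperbola

A = 5, B = -2, C = -3.
Discriminant B² − 4AC = (-2)² − 4·5·(-3) = 64.
B² − 4AC > 0 ⇒ hyperbola.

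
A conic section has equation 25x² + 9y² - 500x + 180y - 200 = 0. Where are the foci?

Rearranging, 25(x² - 20x) + 9(y² + 20y) = 200.
Completing the square gives 25(x - 10)² + 9(y + 10)² = 200 + 2500 + 900 = 3600.
Dividing both sides by 3600: (x - 10)²/144 + (y + 10)²/400 = 1
Ellipse, center (10, -10), major axis vertical; a² = 400, b² = 144.
c² = a² - b² = 400 - 144 = 256, so c = 16.
Foci lie on the vertical axis through the center: (h, k ± c).

(10, -26) and (10, 6)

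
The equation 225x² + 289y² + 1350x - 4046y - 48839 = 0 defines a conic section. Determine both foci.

Rearranging, 225(x² + 6x) + 289(y² - 14y) = 48839.
Complete the square in x and y: 225(x + 3)² + 289(y - 7)² = 48839 + 2025 + 14161 = 65025
Divide through by 65025 to get (x + 3)²/289 + (y - 7)²/225 = 1.
Ellipse, center (-3, 7), major axis horizontal; a² = 289, b² = 225.
c² = a² - b² = 289 - 225 = 64, so c = 8.
Foci lie on the horizontal axis through the center: (h ± c, k).

(-11, 7) and (5, 7)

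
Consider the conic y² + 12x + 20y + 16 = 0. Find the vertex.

Only y is squared. Complete the square in y: (y + 10)² = -12(x - 7).
Vertex (7, -10); 4p = -12 so p = -3. Opens left.

(7, -10)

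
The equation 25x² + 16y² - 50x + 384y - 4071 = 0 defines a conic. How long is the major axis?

Group the x- and y-terms: 25(x² - 2x) + 16(y² + 24y) = 4071
Complete the square in x and y: 25(x - 1)² + 16(y + 12)² = 4071 + 25 + 2304 = 6400
Dividing both sides by 6400: (x - 1)²/256 + (y + 12)²/400 = 1
Ellipse, center (1, -12), major axis vertical; a² = 400, b² = 256.
a² = 400 so a = 20; the major axis has length 2a = 40.

40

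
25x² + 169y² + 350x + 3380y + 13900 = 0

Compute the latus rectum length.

Collect terms: 25(x² + 14x) + 169(y² + 20y) = -13900
Completing the square gives 25(x + 7)² + 169(y + 10)² = -13900 + 1225 + 16900 = 4225.
Divide through by 4225 to get (x + 7)²/169 + (y + 10)²/25 = 1.
Ellipse, center (-7, -10), major axis horizontal; a² = 169, b² = 25.
Latus rectum length = 2b²/a = 2·25/13 = 50/13.

50/13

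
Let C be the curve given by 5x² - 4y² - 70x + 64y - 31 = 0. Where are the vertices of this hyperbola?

Rearranging, 5(x² - 14x) -4(y² - 16y) = 31.
Complete the square: 5(x - 7)² -4(y - 8)² = 31 + 245 - 256 = 20
Dividing both sides by 20: (x - 7)²/4 - (y - 8)²/5 = 1
Hyperbola, center (7, 8), transverse axis horizontal; a² = 4, b² = 5.
a = 2. Vertices at (h ± a, k).

(5, 8) and (9, 8)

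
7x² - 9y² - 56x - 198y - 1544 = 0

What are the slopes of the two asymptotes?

√7/3 and -√7/3

7(x² - 8x) -9(y² + 22y) = 1544
7(x - 4)² -9(y + 11)² = 1544 + 112 - 1089 = 567
Divide by 567: (x - 4)²/81 - (y + 11)²/63 = 1
Hyperbola, center (4, -11), transverse axis horizontal; a² = 81, b² = 63.
For a horizontal hyperbola the asymptotes have slope ±b/a.
Here that is ±3√7/9 = ±√7/3.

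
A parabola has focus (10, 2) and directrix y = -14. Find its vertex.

The vertex is the midpoint between the focus and the directrix along the axis of symmetry.
Axis is vertical (directrix is horizontal). Vertex y-coordinate = (2 + (-14))/2 = -6; x-coordinate = 10.

(10, -6)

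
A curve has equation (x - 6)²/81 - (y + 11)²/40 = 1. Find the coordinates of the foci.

(-5, -11) and (17, -11)

Center (6, -11). The positive term is the x-term, so the transverse axis is horizontal; a² = 81, b² = 40.
c² = a² + b² = 81 + 40 = 121, so c = 11.
Foci lie on the horizontal axis through the center: (h ± c, k).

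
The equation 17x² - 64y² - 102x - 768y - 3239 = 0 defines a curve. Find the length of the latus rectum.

Group the x- and y-terms: 17(x² - 6x) -64(y² + 12y) = 3239
Completing the square gives 17(x - 3)² -64(y + 6)² = 3239 + 153 - 2304 = 1088.
Dividing both sides by 1088: (x - 3)²/64 - (y + 6)²/17 = 1
Hyperbola, center (3, -6), transverse axis horizontal; a² = 64, b² = 17.
Latus rectum length = 2b²/a = 2·17/8 = 17/4.

17/4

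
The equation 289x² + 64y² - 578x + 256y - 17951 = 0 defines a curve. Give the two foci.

(1, -17) and (1, 13)

Rearranging, 289(x² - 2x) + 64(y² + 4y) = 17951.
Completing the square gives 289(x - 1)² + 64(y + 2)² = 17951 + 289 + 256 = 18496.
Divide by 18496: (x - 1)²/64 + (y + 2)²/289 = 1
Ellipse, center (1, -2), major axis vertical; a² = 289, b² = 64.
c² = a² - b² = 289 - 64 = 225, so c = 15.
Foci lie on the vertical axis through the center: (h, k ± c).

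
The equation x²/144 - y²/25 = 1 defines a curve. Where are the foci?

Center (0, 0). The positive term is the x-term, so the transverse axis is horizontal; a² = 144, b² = 25.
c² = a² + b² = 144 + 25 = 169, so c = 13.
Foci lie on the horizontal axis through the center: (h ± c, k).

(-13, 0) and (13, 0)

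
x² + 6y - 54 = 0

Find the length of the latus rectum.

6

Only x is squared. Complete the square in x: x² = -6(y - 9).
Vertex (0, 9); 4p = -6 so p = -3/2. Opens down.
Latus rectum length = |4p| = 6.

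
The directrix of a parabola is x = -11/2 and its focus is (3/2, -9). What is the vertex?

(-2, -9)

The vertex is the midpoint between the focus and the directrix along the axis of symmetry.
Axis is horizontal (directrix is vertical). Vertex x-coordinate = (3/2 + (-11/2))/2 = -2; y-coordinate = -9.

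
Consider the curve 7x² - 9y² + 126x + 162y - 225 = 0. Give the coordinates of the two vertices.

(-12, 9) and (-6, 9)

Group the x- and y-terms: 7(x² + 18x) -9(y² - 18y) = 225
7(x + 9)² -9(y - 9)² = 225 + 567 - 729 = 63
Divide through by 63 to get (x + 9)²/9 - (y - 9)²/7 = 1.
Hyperbola, center (-9, 9), transverse axis horizontal; a² = 9, b² = 7.
a = 3. Vertices at (h ± a, k).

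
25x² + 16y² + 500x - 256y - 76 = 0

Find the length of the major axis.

Group the x- and y-terms: 25(x² + 20x) + 16(y² - 16y) = 76
Complete the square: 25(x + 10)² + 16(y - 8)² = 76 + 2500 + 1024 = 3600
Dividing both sides by 3600: (x + 10)²/144 + (y - 8)²/225 = 1
Ellipse, center (-10, 8), major axis vertical; a² = 225, b² = 144.
a² = 225 so a = 15; the major axis has length 2a = 30.

30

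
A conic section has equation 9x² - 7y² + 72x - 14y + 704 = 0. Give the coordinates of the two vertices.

Group the x- and y-terms: 9(x² + 8x) -7(y² + 2y) = -704
Completing the square gives 9(x + 4)² -7(y + 1)² = -704 + 144 - 7 = -567.
Divide by -567: (y + 1)²/81 - (x + 4)²/63 = 1
Hyperbola, center (-4, -1), transverse axis vertical; a² = 81, b² = 63.
a = 9. Vertices at (h, k ± a).

(-4, -10) and (-4, 8)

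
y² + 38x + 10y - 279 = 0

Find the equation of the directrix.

x = 35/2

Only y is squared. Complete the square in y: (y + 5)² = -38(x - 8).
Vertex (8, -5); 4p = -38 so p = -19/2. Opens left.
Directrix is the vertical line x = h − p = 8 − (-19/2) = 35/2.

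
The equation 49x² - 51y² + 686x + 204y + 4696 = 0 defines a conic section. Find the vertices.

Rearranging, 49(x² + 14x) -51(y² - 4y) = -4696.
Complete the square in x and y: 49(x + 7)² -51(y - 2)² = -4696 + 2401 - 204 = -2499
Divide by -2499: (y - 2)²/49 - (x + 7)²/51 = 1
Hyperbola, center (-7, 2), transverse axis vertical; a² = 49, b² = 51.
a = 7. Vertices at (h, k ± a).

(-7, -5) and (-7, 9)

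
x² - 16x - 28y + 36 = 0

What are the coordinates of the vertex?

Only x is squared. Complete the square in x: (x - 8)² = 28(y + 1).
Vertex (8, -1); 4p = 28 so p = 7. Opens up.

(8, -1)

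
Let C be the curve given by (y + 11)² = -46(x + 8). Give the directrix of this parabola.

x = 7/2

Vertex (-8, -11); 4p = -46 so p = -23/2. Opens left.
Directrix is the vertical line x = h − p = -8 − (-23/2) = 7/2.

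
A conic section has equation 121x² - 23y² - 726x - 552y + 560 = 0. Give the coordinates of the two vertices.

(3, -23) and (3, -1)

121(x² - 6x) -23(y² + 24y) = -560
Complete the square in x and y: 121(x - 3)² -23(y + 12)² = -560 + 1089 - 3312 = -2783
Dividing both sides by -2783: (y + 12)²/121 - (x - 3)²/23 = 1
Hyperbola, center (3, -12), transverse axis vertical; a² = 121, b² = 23.
a = 11. Vertices at (h, k ± a).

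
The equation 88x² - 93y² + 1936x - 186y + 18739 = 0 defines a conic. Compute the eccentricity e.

e = √3982/44

88(x² + 22x) -93(y² + 2y) = -18739
Complete the square in x and y: 88(x + 11)² -93(y + 1)² = -18739 + 10648 - 93 = -8184
Divide by -8184: (y + 1)²/88 - (x + 11)²/93 = 1
Hyperbola, center (-11, -1), transverse axis vertical; a² = 88, b² = 93.
c² = a² + b² = 181, so c = √181.
e = c/a = √181/2√22 = √3982/44.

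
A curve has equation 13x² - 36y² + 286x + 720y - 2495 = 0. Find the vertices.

(-17, 10) and (-5, 10)

Rearranging, 13(x² + 22x) -36(y² - 20y) = 2495.
13(x + 11)² -36(y - 10)² = 2495 + 1573 - 3600 = 468
Divide through by 468 to get (x + 11)²/36 - (y - 10)²/13 = 1.
Hyperbola, center (-11, 10), transverse axis horizontal; a² = 36, b² = 13.
a = 6. Vertices at (h ± a, k).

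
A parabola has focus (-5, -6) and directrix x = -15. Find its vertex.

The vertex is the midpoint between the focus and the directrix along the axis of symmetry.
Axis is horizontal (directrix is vertical). Vertex x-coordinate = (-5 + (-15))/2 = -10; y-coordinate = -6.

(-10, -6)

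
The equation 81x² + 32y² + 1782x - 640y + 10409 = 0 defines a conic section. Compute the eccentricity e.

Collect terms: 81(x² + 22x) + 32(y² - 20y) = -10409
Completing the square gives 81(x + 11)² + 32(y - 10)² = -10409 + 9801 + 3200 = 2592.
Dividing both sides by 2592: (x + 11)²/32 + (y - 10)²/81 = 1
Ellipse, center (-11, 10), major axis vertical; a² = 81, b² = 32.
c² = a² - b² = 49, so c = 7.
e = c/a = 7/9.

e = 7/9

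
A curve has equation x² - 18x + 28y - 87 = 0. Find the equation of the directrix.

Only x is squared. Complete the square in x: (x - 9)² = -28(y - 6).
Vertex (9, 6); 4p = -28 so p = -7. Opens down.
Directrix is the horizontal line y = k − p = 6 − (-7) = 13.

y = 13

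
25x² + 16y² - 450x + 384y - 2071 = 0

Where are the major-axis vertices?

(9, -32) and (9, 8)

Group the x- and y-terms: 25(x² - 18x) + 16(y² + 24y) = 2071
Completing the square gives 25(x - 9)² + 16(y + 12)² = 2071 + 2025 + 2304 = 6400.
Divide through by 6400 to get (x - 9)²/256 + (y + 12)²/400 = 1.
Ellipse, center (9, -12), major axis vertical; a² = 400, b² = 256.
a = 20. Vertices at (h, k ± a).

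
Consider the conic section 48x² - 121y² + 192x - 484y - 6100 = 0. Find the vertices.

48(x² + 4x) -121(y² + 4y) = 6100
Complete the square in x and y: 48(x + 2)² -121(y + 2)² = 6100 + 192 - 484 = 5808
Divide through by 5808 to get (x + 2)²/121 - (y + 2)²/48 = 1.
Hyperbola, center (-2, -2), transverse axis horizontal; a² = 121, b² = 48.
a = 11. Vertices at (h ± a, k).

(-13, -2) and (9, -2)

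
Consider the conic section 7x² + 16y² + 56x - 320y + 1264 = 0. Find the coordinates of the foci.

(-10, 10) and (2, 10)

Collect terms: 7(x² + 8x) + 16(y² - 20y) = -1264
Complete the square: 7(x + 4)² + 16(y - 10)² = -1264 + 112 + 1600 = 448
Dividing both sides by 448: (x + 4)²/64 + (y - 10)²/28 = 1
Ellipse, center (-4, 10), major axis horizontal; a² = 64, b² = 28.
c² = a² - b² = 64 - 28 = 36, so c = 6.
Foci lie on the horizontal axis through the center: (h ± c, k).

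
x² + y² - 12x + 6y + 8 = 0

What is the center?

(6, -3)

Collect terms: (x² - 12x) + (y² + 6y) = -8
Complete the square in x and y: (x - 6)² + (y + 3)² = -8 + 36 + 9 = 37
So (x - 6)² + (y + 3)² = 37.
Circle centered at (6, -3) with r² = 37.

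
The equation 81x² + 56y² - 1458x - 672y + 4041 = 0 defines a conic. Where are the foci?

(9, 1) and (9, 11)

Group the x- and y-terms: 81(x² - 18x) + 56(y² - 12y) = -4041
Complete the square in x and y: 81(x - 9)² + 56(y - 6)² = -4041 + 6561 + 2016 = 4536
Divide through by 4536 to get (x - 9)²/56 + (y - 6)²/81 = 1.
Ellipse, center (9, 6), major axis vertical; a² = 81, b² = 56.
c² = a² - b² = 81 - 56 = 25, so c = 5.
Foci lie on the vertical axis through the center: (h, k ± c).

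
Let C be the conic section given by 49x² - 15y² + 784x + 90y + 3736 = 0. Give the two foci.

(-8, -5) and (-8, 11)

49(x² + 16x) -15(y² - 6y) = -3736
Complete the square in x and y: 49(x + 8)² -15(y - 3)² = -3736 + 3136 - 135 = -735
Dividing both sides by -735: (y - 3)²/49 - (x + 8)²/15 = 1
Hyperbola, center (-8, 3), transverse axis vertical; a² = 49, b² = 15.
c² = a² + b² = 49 + 15 = 64, so c = 8.
Foci lie on the vertical axis through the center: (h, k ± c).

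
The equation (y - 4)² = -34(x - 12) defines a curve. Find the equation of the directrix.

Vertex (12, 4); 4p = -34 so p = -17/2. Opens left.
Directrix is the vertical line x = h − p = 12 − (-17/2) = 41/2.

x = 41/2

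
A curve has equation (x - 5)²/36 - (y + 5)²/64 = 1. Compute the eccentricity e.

e = 5/3

Center (5, -5). The positive term is the x-term, so the transverse axis is horizontal; a² = 36, b² = 64.
c² = a² + b² = 100, so c = 10.
e = c/a = 10/6 = 5/3.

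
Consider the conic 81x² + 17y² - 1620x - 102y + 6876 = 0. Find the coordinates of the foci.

Group the x- and y-terms: 81(x² - 20x) + 17(y² - 6y) = -6876
Completing the square gives 81(x - 10)² + 17(y - 3)² = -6876 + 8100 + 153 = 1377.
Divide by 1377: (x - 10)²/17 + (y - 3)²/81 = 1
Ellipse, center (10, 3), major axis vertical; a² = 81, b² = 17.
c² = a² - b² = 81 - 17 = 64, so c = 8.
Foci lie on the vertical axis through the center: (h, k ± c).

(10, -5) and (10, 11)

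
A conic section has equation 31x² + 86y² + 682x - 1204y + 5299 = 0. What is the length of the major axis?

2√86

Rearranging, 31(x² + 22x) + 86(y² - 14y) = -5299.
Complete the square in x and y: 31(x + 11)² + 86(y - 7)² = -5299 + 3751 + 4214 = 2666
Divide through by 2666 to get (x + 11)²/86 + (y - 7)²/31 = 1.
Ellipse, center (-11, 7), major axis horizontal; a² = 86, b² = 31.
a² = 86 so a = √86; the major axis has length 2a = 2√86.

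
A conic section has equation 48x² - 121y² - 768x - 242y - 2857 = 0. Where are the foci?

(-5, -1) and (21, -1)

Collect terms: 48(x² - 16x) -121(y² + 2y) = 2857
Complete the square: 48(x - 8)² -121(y + 1)² = 2857 + 3072 - 121 = 5808
Divide by 5808: (x - 8)²/121 - (y + 1)²/48 = 1
Hyperbola, center (8, -1), transverse axis horizontal; a² = 121, b² = 48.
c² = a² + b² = 121 + 48 = 169, so c = 13.
Foci lie on the horizontal axis through the center: (h ± c, k).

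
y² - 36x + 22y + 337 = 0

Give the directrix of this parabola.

Only y is squared. Complete the square in y: (y + 11)² = 36(x - 6).
Vertex (6, -11); 4p = 36 so p = 9. Opens right.
Directrix is the vertical line x = h − p = 6 − (9) = -3.

x = -3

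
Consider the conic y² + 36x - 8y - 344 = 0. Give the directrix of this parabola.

Only y is squared. Complete the square in y: (y - 4)² = -36(x - 10).
Vertex (10, 4); 4p = -36 so p = -9. Opens left.
Directrix is the vertical line x = h − p = 10 − (-9) = 19.

x = 19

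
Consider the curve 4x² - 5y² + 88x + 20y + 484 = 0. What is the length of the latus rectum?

Collect terms: 4(x² + 22x) -5(y² - 4y) = -484
Completing the square gives 4(x + 11)² -5(y - 2)² = -484 + 484 - 20 = -20.
Dividing both sides by -20: (y - 2)²/4 - (x + 11)²/5 = 1
Hyperbola, center (-11, 2), transverse axis vertical; a² = 4, b² = 5.
Latus rectum length = 2b²/a = 2·5/2 = 5.

5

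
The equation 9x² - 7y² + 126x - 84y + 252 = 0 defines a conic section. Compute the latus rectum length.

Rearranging, 9(x² + 14x) -7(y² + 12y) = -252.
Complete the square: 9(x + 7)² -7(y + 6)² = -252 + 441 - 252 = -63
Dividing both sides by -63: (y + 6)²/9 - (x + 7)²/7 = 1
Hyperbola, center (-7, -6), transverse axis vertical; a² = 9, b² = 7.
Latus rectum length = 2b²/a = 2·7/3 = 14/3.

14/3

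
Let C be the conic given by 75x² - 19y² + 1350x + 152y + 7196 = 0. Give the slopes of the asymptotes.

5√57/19 and -5√57/19

Rearranging, 75(x² + 18x) -19(y² - 8y) = -7196.
75(x + 9)² -19(y - 4)² = -7196 + 6075 - 304 = -1425
Divide by -1425: (y - 4)²/75 - (x + 9)²/19 = 1
Hyperbola, center (-9, 4), transverse axis vertical; a² = 75, b² = 19.
For a vertical hyperbola the asymptotes have slope ±a/b.
Here that is ±5√3/√19 = ±5√57/19.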